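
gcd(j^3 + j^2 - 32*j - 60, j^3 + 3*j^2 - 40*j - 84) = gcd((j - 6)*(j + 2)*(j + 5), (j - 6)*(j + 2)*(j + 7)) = j^2 - 4*j - 12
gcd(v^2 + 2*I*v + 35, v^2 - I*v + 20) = v - 5*I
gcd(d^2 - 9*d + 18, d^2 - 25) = 1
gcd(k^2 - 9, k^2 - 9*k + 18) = k - 3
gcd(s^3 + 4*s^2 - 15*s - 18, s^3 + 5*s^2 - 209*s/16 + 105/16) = 1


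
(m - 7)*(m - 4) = m^2 - 11*m + 28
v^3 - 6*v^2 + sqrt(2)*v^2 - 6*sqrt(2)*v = v*(v - 6)*(v + sqrt(2))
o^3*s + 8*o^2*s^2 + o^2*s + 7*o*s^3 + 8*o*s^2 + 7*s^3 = (o + s)*(o + 7*s)*(o*s + s)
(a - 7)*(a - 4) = a^2 - 11*a + 28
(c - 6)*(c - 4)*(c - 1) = c^3 - 11*c^2 + 34*c - 24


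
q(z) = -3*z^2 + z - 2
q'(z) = 1 - 6*z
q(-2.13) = -17.74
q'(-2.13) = 13.78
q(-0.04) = -2.04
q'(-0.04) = 1.24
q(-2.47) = -22.77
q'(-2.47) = 15.82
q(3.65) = -38.32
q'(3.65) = -20.90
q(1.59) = -7.99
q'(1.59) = -8.54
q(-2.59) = -24.71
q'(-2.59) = 16.54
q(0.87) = -3.40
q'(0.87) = -4.22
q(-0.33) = -2.66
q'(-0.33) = 2.98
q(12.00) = -422.00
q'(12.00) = -71.00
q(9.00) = -236.00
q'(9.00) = -53.00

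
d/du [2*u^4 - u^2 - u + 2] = 8*u^3 - 2*u - 1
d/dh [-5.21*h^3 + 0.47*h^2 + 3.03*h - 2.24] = -15.63*h^2 + 0.94*h + 3.03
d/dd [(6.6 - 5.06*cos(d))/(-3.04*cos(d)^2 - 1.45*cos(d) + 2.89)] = (15.3824*cos(d)^2 - 40.128*cos(d) + 5.0534)*sin(d)/(9.2416*cos(d)^4 + 8.816*cos(d)^3 - 15.4687*cos(d)^2 - 8.381*cos(d) + 8.3521)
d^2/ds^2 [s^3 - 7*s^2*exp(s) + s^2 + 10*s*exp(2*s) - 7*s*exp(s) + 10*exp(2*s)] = -7*s^2*exp(s) + 40*s*exp(2*s) - 35*s*exp(s) + 6*s + 80*exp(2*s) - 28*exp(s) + 2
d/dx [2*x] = 2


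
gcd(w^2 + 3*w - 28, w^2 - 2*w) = 1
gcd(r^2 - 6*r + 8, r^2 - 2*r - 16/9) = 1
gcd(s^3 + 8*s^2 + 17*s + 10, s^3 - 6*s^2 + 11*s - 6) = 1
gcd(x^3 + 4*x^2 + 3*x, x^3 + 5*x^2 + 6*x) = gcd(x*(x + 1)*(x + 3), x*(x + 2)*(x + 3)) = x^2 + 3*x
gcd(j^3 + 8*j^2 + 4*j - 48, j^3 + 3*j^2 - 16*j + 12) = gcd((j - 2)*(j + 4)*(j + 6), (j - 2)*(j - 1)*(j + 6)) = j^2 + 4*j - 12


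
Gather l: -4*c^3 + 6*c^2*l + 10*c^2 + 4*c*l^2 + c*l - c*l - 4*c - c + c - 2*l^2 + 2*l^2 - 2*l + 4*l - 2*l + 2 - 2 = -4*c^3 + 6*c^2*l + 10*c^2 + 4*c*l^2 - 4*c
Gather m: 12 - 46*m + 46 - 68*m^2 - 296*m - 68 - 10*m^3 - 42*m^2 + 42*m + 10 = -10*m^3 - 110*m^2 - 300*m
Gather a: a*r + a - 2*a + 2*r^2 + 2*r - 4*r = a*(r - 1) + 2*r^2 - 2*r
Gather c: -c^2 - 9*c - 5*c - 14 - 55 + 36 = -c^2 - 14*c - 33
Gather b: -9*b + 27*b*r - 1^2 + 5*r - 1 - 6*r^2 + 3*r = b*(27*r - 9) - 6*r^2 + 8*r - 2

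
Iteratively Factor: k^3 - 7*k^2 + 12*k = (k)*(k^2 - 7*k + 12) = k*(k - 3)*(k - 4)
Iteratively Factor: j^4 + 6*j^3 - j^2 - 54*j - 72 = (j + 4)*(j^3 + 2*j^2 - 9*j - 18) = (j + 3)*(j + 4)*(j^2 - j - 6) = (j - 3)*(j + 3)*(j + 4)*(j + 2)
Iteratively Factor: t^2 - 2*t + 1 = (t - 1)*(t - 1)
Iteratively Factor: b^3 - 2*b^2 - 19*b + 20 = (b - 1)*(b^2 - b - 20) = (b - 1)*(b + 4)*(b - 5)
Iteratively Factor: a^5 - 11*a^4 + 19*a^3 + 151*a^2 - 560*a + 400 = (a - 1)*(a^4 - 10*a^3 + 9*a^2 + 160*a - 400) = (a - 5)*(a - 1)*(a^3 - 5*a^2 - 16*a + 80) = (a - 5)^2*(a - 1)*(a^2 - 16) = (a - 5)^2*(a - 1)*(a + 4)*(a - 4)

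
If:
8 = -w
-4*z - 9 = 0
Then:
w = -8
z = -9/4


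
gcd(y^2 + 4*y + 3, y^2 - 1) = y + 1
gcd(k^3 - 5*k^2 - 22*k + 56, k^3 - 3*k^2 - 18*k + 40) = k^2 + 2*k - 8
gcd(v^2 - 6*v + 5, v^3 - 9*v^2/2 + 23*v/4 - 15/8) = 1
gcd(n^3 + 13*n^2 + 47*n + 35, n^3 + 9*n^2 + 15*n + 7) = n^2 + 8*n + 7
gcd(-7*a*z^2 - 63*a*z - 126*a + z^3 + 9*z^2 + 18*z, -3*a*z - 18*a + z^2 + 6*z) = z + 6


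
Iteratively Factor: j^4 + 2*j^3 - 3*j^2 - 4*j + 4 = (j + 2)*(j^3 - 3*j + 2) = (j + 2)^2*(j^2 - 2*j + 1) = (j - 1)*(j + 2)^2*(j - 1)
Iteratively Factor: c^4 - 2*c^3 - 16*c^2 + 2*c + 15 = (c - 5)*(c^3 + 3*c^2 - c - 3) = (c - 5)*(c + 1)*(c^2 + 2*c - 3) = (c - 5)*(c - 1)*(c + 1)*(c + 3)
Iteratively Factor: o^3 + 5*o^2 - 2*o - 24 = (o + 3)*(o^2 + 2*o - 8) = (o - 2)*(o + 3)*(o + 4)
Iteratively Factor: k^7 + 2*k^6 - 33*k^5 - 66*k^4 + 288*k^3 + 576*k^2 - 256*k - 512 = (k + 4)*(k^6 - 2*k^5 - 25*k^4 + 34*k^3 + 152*k^2 - 32*k - 128) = (k - 4)*(k + 4)*(k^5 + 2*k^4 - 17*k^3 - 34*k^2 + 16*k + 32) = (k - 4)*(k + 2)*(k + 4)*(k^4 - 17*k^2 + 16) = (k - 4)*(k + 1)*(k + 2)*(k + 4)*(k^3 - k^2 - 16*k + 16) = (k - 4)*(k - 1)*(k + 1)*(k + 2)*(k + 4)*(k^2 - 16) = (k - 4)*(k - 1)*(k + 1)*(k + 2)*(k + 4)^2*(k - 4)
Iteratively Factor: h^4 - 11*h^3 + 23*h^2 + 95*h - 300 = (h - 5)*(h^3 - 6*h^2 - 7*h + 60) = (h - 5)*(h - 4)*(h^2 - 2*h - 15) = (h - 5)^2*(h - 4)*(h + 3)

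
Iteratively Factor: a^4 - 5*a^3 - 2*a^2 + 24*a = (a + 2)*(a^3 - 7*a^2 + 12*a) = (a - 4)*(a + 2)*(a^2 - 3*a) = a*(a - 4)*(a + 2)*(a - 3)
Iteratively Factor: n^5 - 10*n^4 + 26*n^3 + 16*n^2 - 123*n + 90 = (n - 5)*(n^4 - 5*n^3 + n^2 + 21*n - 18) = (n - 5)*(n - 3)*(n^3 - 2*n^2 - 5*n + 6) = (n - 5)*(n - 3)^2*(n^2 + n - 2) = (n - 5)*(n - 3)^2*(n + 2)*(n - 1)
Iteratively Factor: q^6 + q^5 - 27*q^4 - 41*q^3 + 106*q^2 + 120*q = (q + 4)*(q^5 - 3*q^4 - 15*q^3 + 19*q^2 + 30*q) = (q - 5)*(q + 4)*(q^4 + 2*q^3 - 5*q^2 - 6*q) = q*(q - 5)*(q + 4)*(q^3 + 2*q^2 - 5*q - 6) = q*(q - 5)*(q + 3)*(q + 4)*(q^2 - q - 2) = q*(q - 5)*(q + 1)*(q + 3)*(q + 4)*(q - 2)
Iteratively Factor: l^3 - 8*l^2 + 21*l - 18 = (l - 3)*(l^2 - 5*l + 6) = (l - 3)^2*(l - 2)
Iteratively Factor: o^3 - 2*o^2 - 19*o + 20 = (o - 1)*(o^2 - o - 20) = (o - 1)*(o + 4)*(o - 5)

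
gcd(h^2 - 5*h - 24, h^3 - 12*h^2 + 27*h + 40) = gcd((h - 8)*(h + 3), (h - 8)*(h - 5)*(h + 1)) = h - 8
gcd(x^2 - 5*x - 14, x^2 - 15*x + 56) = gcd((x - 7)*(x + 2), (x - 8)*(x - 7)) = x - 7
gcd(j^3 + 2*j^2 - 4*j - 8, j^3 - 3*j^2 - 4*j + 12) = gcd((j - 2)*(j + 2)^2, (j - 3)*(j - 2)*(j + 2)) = j^2 - 4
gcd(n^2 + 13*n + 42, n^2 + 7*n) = n + 7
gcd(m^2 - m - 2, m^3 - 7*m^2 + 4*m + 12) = m^2 - m - 2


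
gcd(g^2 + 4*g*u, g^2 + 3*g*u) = g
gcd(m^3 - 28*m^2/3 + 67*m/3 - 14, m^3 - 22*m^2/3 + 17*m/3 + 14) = m^2 - 25*m/3 + 14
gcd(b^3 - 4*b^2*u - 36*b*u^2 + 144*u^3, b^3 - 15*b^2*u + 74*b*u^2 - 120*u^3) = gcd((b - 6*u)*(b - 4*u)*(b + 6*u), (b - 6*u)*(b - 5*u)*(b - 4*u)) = b^2 - 10*b*u + 24*u^2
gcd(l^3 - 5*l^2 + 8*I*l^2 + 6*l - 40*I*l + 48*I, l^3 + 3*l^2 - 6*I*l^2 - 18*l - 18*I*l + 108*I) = l - 3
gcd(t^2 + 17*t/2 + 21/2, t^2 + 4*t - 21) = t + 7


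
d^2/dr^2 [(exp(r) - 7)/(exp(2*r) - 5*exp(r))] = (exp(3*r) - 23*exp(2*r) + 105*exp(r) - 175)*exp(-r)/(exp(3*r) - 15*exp(2*r) + 75*exp(r) - 125)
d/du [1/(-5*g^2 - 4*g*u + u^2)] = 2*(2*g - u)/(5*g^2 + 4*g*u - u^2)^2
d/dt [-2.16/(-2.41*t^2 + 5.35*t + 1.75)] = (11.556 - 10.4112*t)/(-2.41*t^2 + 5.35*t + 1.75)^2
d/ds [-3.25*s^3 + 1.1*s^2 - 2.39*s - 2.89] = -9.75*s^2 + 2.2*s - 2.39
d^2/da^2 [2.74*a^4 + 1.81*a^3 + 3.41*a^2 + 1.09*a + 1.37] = 32.88*a^2 + 10.86*a + 6.82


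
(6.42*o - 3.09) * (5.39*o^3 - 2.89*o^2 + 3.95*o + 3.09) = 34.6038*o^4 - 35.2089*o^3 + 34.2891*o^2 + 7.6323*o - 9.5481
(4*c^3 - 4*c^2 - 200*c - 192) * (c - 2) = 4*c^4 - 12*c^3 - 192*c^2 + 208*c + 384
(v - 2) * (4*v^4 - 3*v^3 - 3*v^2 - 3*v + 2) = 4*v^5 - 11*v^4 + 3*v^3 + 3*v^2 + 8*v - 4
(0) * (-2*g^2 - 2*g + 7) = 0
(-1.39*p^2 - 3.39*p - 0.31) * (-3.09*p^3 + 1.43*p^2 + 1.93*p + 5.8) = 4.2951*p^5 + 8.4874*p^4 - 6.5725*p^3 - 15.048*p^2 - 20.2603*p - 1.798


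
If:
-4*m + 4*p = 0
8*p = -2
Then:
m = -1/4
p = -1/4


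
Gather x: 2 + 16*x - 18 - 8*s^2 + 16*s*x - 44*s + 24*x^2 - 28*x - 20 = -8*s^2 - 44*s + 24*x^2 + x*(16*s - 12) - 36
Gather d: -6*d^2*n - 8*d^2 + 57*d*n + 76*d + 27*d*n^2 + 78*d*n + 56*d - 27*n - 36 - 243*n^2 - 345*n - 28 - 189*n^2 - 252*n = d^2*(-6*n - 8) + d*(27*n^2 + 135*n + 132) - 432*n^2 - 624*n - 64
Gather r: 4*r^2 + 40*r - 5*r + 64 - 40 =4*r^2 + 35*r + 24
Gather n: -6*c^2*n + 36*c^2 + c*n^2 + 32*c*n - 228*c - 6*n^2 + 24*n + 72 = 36*c^2 - 228*c + n^2*(c - 6) + n*(-6*c^2 + 32*c + 24) + 72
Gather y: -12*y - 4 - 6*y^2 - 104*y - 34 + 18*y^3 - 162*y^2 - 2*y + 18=18*y^3 - 168*y^2 - 118*y - 20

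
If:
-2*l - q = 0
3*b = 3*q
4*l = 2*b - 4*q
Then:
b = q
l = -q/2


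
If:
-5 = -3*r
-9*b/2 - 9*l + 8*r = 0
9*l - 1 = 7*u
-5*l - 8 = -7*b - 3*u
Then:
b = 1913/1431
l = 2327/2862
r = 5/3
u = 287/318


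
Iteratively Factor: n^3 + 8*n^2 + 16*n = (n + 4)*(n^2 + 4*n) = (n + 4)^2*(n)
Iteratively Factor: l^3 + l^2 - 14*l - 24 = (l + 2)*(l^2 - l - 12) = (l - 4)*(l + 2)*(l + 3)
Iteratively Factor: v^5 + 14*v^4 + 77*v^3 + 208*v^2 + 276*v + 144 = (v + 3)*(v^4 + 11*v^3 + 44*v^2 + 76*v + 48) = (v + 2)*(v + 3)*(v^3 + 9*v^2 + 26*v + 24) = (v + 2)*(v + 3)^2*(v^2 + 6*v + 8) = (v + 2)*(v + 3)^2*(v + 4)*(v + 2)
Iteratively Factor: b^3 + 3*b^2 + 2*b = (b)*(b^2 + 3*b + 2) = b*(b + 1)*(b + 2)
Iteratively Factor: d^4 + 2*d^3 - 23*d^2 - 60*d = (d + 4)*(d^3 - 2*d^2 - 15*d) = (d + 3)*(d + 4)*(d^2 - 5*d) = d*(d + 3)*(d + 4)*(d - 5)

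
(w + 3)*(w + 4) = w^2 + 7*w + 12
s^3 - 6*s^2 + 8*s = s*(s - 4)*(s - 2)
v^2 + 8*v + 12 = (v + 2)*(v + 6)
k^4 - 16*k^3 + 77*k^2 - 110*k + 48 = (k - 8)*(k - 6)*(k - 1)^2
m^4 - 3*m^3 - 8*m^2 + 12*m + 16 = (m - 4)*(m - 2)*(m + 1)*(m + 2)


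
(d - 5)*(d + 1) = d^2 - 4*d - 5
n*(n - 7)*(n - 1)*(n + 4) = n^4 - 4*n^3 - 25*n^2 + 28*n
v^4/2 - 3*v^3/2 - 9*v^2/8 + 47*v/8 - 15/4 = (v/2 + 1)*(v - 5/2)*(v - 3/2)*(v - 1)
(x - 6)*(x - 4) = x^2 - 10*x + 24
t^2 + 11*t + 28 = (t + 4)*(t + 7)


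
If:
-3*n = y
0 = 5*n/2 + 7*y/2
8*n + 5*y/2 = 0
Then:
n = 0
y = 0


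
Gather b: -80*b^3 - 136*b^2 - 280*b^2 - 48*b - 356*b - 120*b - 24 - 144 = -80*b^3 - 416*b^2 - 524*b - 168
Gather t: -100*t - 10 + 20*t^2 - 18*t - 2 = 20*t^2 - 118*t - 12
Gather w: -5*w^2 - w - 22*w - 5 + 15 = -5*w^2 - 23*w + 10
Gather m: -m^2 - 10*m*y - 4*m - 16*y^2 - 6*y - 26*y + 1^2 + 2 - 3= -m^2 + m*(-10*y - 4) - 16*y^2 - 32*y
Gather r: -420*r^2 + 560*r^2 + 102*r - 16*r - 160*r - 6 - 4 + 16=140*r^2 - 74*r + 6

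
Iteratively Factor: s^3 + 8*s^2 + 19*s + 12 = (s + 3)*(s^2 + 5*s + 4) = (s + 3)*(s + 4)*(s + 1)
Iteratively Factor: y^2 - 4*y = (y - 4)*(y)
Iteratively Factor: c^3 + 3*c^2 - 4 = (c + 2)*(c^2 + c - 2) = (c - 1)*(c + 2)*(c + 2)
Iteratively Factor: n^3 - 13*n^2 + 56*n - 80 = (n - 4)*(n^2 - 9*n + 20) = (n - 4)^2*(n - 5)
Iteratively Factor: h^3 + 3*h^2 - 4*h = (h + 4)*(h^2 - h) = (h - 1)*(h + 4)*(h)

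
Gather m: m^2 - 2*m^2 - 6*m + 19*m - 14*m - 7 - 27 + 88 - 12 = -m^2 - m + 42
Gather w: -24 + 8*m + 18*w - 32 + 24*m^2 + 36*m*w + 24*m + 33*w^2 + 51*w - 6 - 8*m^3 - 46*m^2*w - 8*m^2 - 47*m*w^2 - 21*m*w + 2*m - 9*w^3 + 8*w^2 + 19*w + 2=-8*m^3 + 16*m^2 + 34*m - 9*w^3 + w^2*(41 - 47*m) + w*(-46*m^2 + 15*m + 88) - 60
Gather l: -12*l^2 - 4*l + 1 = -12*l^2 - 4*l + 1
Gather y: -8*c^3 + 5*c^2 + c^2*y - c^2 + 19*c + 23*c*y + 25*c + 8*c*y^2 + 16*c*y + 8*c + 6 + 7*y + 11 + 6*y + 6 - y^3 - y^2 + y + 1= -8*c^3 + 4*c^2 + 52*c - y^3 + y^2*(8*c - 1) + y*(c^2 + 39*c + 14) + 24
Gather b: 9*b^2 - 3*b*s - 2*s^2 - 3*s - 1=9*b^2 - 3*b*s - 2*s^2 - 3*s - 1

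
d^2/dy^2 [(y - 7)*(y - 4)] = 2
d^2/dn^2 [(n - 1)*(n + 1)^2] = 6*n + 2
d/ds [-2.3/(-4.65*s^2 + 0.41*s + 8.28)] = (0.943 - 21.39*s)/(-4.65*s^2 + 0.41*s + 8.28)^2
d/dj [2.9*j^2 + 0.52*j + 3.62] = 5.8*j + 0.52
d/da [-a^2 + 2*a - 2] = 2 - 2*a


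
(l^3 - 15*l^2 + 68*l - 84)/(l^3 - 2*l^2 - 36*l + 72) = (l - 7)/(l + 6)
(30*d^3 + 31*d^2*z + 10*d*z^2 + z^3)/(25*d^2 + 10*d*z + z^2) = (6*d^2 + 5*d*z + z^2)/(5*d + z)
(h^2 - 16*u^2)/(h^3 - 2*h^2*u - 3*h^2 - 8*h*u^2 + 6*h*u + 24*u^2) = (h + 4*u)/(h^2 + 2*h*u - 3*h - 6*u)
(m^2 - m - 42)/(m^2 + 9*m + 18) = (m - 7)/(m + 3)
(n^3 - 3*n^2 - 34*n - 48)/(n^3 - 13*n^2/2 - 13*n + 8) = 2*(n + 3)/(2*n - 1)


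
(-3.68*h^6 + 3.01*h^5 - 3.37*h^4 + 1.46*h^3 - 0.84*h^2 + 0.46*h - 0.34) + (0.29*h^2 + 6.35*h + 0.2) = -3.68*h^6 + 3.01*h^5 - 3.37*h^4 + 1.46*h^3 - 0.55*h^2 + 6.81*h - 0.14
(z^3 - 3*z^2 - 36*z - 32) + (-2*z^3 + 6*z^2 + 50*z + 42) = -z^3 + 3*z^2 + 14*z + 10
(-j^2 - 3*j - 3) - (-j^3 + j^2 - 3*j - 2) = j^3 - 2*j^2 - 1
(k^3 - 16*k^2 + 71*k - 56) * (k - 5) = k^4 - 21*k^3 + 151*k^2 - 411*k + 280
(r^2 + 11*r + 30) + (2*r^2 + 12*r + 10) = 3*r^2 + 23*r + 40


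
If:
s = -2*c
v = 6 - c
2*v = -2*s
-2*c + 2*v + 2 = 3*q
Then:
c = 2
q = 2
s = -4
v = 4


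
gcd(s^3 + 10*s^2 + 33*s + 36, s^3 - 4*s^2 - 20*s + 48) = s + 4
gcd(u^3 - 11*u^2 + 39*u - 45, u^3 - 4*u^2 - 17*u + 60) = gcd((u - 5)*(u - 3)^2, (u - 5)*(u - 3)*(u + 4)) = u^2 - 8*u + 15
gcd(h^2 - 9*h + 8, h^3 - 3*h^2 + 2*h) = h - 1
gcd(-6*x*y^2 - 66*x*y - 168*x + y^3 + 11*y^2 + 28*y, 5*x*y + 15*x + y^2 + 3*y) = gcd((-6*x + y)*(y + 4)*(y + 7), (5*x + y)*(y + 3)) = 1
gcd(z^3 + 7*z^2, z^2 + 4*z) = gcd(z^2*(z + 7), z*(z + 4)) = z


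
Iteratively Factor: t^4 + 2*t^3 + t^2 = (t + 1)*(t^3 + t^2) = (t + 1)^2*(t^2) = t*(t + 1)^2*(t)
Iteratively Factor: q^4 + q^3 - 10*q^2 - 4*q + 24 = (q - 2)*(q^3 + 3*q^2 - 4*q - 12) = (q - 2)^2*(q^2 + 5*q + 6) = (q - 2)^2*(q + 2)*(q + 3)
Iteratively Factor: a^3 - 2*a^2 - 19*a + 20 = (a - 5)*(a^2 + 3*a - 4) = (a - 5)*(a + 4)*(a - 1)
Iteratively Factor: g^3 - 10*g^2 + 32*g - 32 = (g - 4)*(g^2 - 6*g + 8) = (g - 4)*(g - 2)*(g - 4)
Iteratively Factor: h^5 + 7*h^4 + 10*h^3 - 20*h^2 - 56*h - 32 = (h + 1)*(h^4 + 6*h^3 + 4*h^2 - 24*h - 32) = (h + 1)*(h + 2)*(h^3 + 4*h^2 - 4*h - 16) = (h + 1)*(h + 2)^2*(h^2 + 2*h - 8) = (h + 1)*(h + 2)^2*(h + 4)*(h - 2)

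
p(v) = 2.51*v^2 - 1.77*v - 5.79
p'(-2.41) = -13.87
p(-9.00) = 213.45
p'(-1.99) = -11.76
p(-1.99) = 7.67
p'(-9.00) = -46.95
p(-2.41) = 13.05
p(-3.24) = 26.29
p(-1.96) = 7.32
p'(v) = 5.02*v - 1.77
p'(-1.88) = -11.21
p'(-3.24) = -18.03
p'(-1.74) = -10.50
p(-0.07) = -5.65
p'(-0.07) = -2.12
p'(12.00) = 58.47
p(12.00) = 334.41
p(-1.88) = 6.41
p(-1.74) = 4.89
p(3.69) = 21.86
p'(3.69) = 16.75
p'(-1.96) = -11.61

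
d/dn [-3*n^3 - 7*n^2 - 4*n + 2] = -9*n^2 - 14*n - 4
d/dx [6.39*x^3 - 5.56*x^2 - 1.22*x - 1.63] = 19.17*x^2 - 11.12*x - 1.22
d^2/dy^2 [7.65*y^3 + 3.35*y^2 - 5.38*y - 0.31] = 45.9*y + 6.7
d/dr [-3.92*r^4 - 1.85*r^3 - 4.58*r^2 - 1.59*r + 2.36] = -15.68*r^3 - 5.55*r^2 - 9.16*r - 1.59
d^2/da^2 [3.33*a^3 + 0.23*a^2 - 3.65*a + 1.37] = 19.98*a + 0.46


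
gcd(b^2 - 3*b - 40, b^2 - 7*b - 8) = b - 8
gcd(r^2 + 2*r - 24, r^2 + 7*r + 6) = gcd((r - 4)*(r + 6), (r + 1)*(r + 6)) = r + 6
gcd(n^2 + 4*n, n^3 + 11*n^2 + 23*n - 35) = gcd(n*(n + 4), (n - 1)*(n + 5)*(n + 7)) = 1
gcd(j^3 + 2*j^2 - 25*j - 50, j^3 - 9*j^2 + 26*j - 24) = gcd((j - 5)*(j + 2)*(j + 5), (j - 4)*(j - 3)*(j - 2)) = 1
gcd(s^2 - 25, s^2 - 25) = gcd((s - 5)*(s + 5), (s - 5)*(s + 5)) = s^2 - 25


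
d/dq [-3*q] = -3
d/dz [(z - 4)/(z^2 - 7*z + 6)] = (z^2 - 7*z - (z - 4)*(2*z - 7) + 6)/(z^2 - 7*z + 6)^2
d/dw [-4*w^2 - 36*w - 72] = -8*w - 36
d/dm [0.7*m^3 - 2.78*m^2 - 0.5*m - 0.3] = 2.1*m^2 - 5.56*m - 0.5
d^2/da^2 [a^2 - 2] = 2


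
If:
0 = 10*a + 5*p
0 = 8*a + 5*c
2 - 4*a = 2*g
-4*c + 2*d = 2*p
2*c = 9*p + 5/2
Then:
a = 25/148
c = -10/37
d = -65/74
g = 49/74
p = -25/74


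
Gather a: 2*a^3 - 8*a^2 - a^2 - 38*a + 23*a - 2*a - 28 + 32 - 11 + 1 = 2*a^3 - 9*a^2 - 17*a - 6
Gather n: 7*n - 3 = 7*n - 3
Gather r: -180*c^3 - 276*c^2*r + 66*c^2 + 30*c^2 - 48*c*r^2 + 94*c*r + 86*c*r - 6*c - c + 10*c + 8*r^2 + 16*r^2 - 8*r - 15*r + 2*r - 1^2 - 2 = -180*c^3 + 96*c^2 + 3*c + r^2*(24 - 48*c) + r*(-276*c^2 + 180*c - 21) - 3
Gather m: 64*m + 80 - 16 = 64*m + 64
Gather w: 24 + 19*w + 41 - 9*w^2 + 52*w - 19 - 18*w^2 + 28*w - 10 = -27*w^2 + 99*w + 36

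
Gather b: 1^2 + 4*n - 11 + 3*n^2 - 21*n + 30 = 3*n^2 - 17*n + 20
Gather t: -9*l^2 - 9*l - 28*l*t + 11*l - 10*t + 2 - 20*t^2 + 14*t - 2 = -9*l^2 + 2*l - 20*t^2 + t*(4 - 28*l)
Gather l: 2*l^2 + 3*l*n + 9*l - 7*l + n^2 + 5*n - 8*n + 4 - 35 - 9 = 2*l^2 + l*(3*n + 2) + n^2 - 3*n - 40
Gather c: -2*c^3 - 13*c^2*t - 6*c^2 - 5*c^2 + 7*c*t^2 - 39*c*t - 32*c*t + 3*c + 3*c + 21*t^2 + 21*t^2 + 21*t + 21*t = -2*c^3 + c^2*(-13*t - 11) + c*(7*t^2 - 71*t + 6) + 42*t^2 + 42*t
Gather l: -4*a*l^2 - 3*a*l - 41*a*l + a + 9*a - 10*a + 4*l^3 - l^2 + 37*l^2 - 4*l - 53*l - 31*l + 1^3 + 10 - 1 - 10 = 4*l^3 + l^2*(36 - 4*a) + l*(-44*a - 88)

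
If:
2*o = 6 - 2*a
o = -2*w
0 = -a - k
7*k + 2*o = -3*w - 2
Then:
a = 7/15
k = -7/15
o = 38/15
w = -19/15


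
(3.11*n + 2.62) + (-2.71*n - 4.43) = 0.4*n - 1.81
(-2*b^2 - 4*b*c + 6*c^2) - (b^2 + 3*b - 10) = -3*b^2 - 4*b*c - 3*b + 6*c^2 + 10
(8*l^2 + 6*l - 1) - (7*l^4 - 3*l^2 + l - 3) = -7*l^4 + 11*l^2 + 5*l + 2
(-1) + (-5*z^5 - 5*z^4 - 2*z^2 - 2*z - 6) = -5*z^5 - 5*z^4 - 2*z^2 - 2*z - 7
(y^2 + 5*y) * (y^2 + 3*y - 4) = y^4 + 8*y^3 + 11*y^2 - 20*y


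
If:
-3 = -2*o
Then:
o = 3/2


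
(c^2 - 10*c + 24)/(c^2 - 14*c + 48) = (c - 4)/(c - 8)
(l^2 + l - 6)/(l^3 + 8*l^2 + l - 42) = 1/(l + 7)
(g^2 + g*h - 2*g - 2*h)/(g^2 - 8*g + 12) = (g + h)/(g - 6)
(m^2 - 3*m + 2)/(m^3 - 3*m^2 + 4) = (m - 1)/(m^2 - m - 2)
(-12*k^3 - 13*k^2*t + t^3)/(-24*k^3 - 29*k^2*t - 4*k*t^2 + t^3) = (-4*k + t)/(-8*k + t)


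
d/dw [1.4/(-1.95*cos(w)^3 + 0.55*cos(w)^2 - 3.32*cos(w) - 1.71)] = (-8.19*cos(w)^2 + 1.54*cos(w) - 4.648)*sin(w)/(1.95*cos(w)^3 - 0.55*cos(w)^2 + 3.32*cos(w) + 1.71)^2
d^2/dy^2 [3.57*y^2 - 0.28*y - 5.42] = 7.14000000000000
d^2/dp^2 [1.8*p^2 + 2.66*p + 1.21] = 3.60000000000000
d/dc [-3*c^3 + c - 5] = 1 - 9*c^2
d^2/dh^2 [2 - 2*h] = 0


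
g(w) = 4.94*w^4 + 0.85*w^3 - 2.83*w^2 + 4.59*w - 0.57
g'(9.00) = 14565.24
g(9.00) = 32842.50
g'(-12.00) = -33705.57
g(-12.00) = 100503.87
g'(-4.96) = -2315.80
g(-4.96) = 2793.20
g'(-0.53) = 5.36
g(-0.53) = -3.53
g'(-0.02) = 4.70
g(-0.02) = -0.66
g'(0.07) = 4.21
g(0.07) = -0.26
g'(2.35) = 261.81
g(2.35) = 156.28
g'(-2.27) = -200.56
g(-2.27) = 95.65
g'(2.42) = 285.87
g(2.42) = 175.44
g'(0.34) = 3.74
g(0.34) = 0.76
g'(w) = 19.76*w^3 + 2.55*w^2 - 5.66*w + 4.59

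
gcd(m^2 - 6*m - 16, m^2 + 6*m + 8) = m + 2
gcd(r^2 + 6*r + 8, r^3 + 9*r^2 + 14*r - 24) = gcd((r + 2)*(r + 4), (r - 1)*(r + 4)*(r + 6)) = r + 4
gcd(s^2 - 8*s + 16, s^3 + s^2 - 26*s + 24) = s - 4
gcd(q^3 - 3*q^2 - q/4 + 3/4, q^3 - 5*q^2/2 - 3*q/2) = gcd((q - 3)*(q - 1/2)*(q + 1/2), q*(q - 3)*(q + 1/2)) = q^2 - 5*q/2 - 3/2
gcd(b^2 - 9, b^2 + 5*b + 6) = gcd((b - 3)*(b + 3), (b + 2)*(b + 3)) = b + 3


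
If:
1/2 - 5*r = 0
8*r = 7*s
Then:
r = 1/10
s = 4/35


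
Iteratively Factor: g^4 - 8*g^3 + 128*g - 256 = (g + 4)*(g^3 - 12*g^2 + 48*g - 64) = (g - 4)*(g + 4)*(g^2 - 8*g + 16) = (g - 4)^2*(g + 4)*(g - 4)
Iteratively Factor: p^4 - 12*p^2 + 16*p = (p - 2)*(p^3 + 2*p^2 - 8*p) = (p - 2)^2*(p^2 + 4*p) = (p - 2)^2*(p + 4)*(p)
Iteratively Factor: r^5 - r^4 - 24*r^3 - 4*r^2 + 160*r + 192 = (r + 3)*(r^4 - 4*r^3 - 12*r^2 + 32*r + 64) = (r - 4)*(r + 3)*(r^3 - 12*r - 16) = (r - 4)*(r + 2)*(r + 3)*(r^2 - 2*r - 8) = (r - 4)^2*(r + 2)*(r + 3)*(r + 2)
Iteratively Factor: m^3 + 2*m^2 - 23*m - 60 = (m + 4)*(m^2 - 2*m - 15) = (m - 5)*(m + 4)*(m + 3)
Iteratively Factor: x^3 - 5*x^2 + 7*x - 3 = (x - 1)*(x^2 - 4*x + 3) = (x - 1)^2*(x - 3)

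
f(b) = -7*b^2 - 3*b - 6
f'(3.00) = -45.00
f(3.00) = -78.00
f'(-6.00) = 81.00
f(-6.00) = -240.00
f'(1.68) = -26.52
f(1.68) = -30.80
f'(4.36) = -64.04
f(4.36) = -152.15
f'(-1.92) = 23.88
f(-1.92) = -26.04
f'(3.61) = -53.54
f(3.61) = -108.05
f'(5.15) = -75.10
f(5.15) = -207.11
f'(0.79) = -14.06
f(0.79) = -12.74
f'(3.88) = -57.32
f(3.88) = -123.02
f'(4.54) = -66.56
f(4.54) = -163.90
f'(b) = -14*b - 3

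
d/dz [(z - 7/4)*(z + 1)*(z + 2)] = 3*z^2 + 5*z/2 - 13/4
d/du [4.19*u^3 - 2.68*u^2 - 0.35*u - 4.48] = 12.57*u^2 - 5.36*u - 0.35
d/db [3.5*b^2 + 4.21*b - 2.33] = 7.0*b + 4.21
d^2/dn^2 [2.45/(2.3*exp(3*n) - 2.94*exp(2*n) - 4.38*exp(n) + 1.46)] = ((-50.715*exp(2*n) + 28.812*exp(n) + 10.731)*(2.3*exp(3*n) - 2.94*exp(2*n) - 4.38*exp(n) + 1.46) + 2.45*(-13.8*exp(2*n) + 11.76*exp(n) + 8.76)*(-6.9*exp(2*n) + 5.88*exp(n) + 4.38)*exp(n))*exp(n)/(2.3*exp(3*n) - 2.94*exp(2*n) - 4.38*exp(n) + 1.46)^3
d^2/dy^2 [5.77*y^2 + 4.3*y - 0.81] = 11.5400000000000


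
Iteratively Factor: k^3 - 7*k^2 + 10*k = (k - 2)*(k^2 - 5*k) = (k - 5)*(k - 2)*(k)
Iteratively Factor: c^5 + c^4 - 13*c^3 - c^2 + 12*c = (c - 1)*(c^4 + 2*c^3 - 11*c^2 - 12*c) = (c - 1)*(c + 4)*(c^3 - 2*c^2 - 3*c) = (c - 1)*(c + 1)*(c + 4)*(c^2 - 3*c) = c*(c - 1)*(c + 1)*(c + 4)*(c - 3)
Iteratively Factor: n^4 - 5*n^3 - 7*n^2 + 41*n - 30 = (n - 2)*(n^3 - 3*n^2 - 13*n + 15) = (n - 2)*(n - 1)*(n^2 - 2*n - 15) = (n - 5)*(n - 2)*(n - 1)*(n + 3)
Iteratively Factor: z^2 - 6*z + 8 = (z - 4)*(z - 2)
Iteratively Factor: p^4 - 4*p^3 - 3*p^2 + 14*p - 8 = (p + 2)*(p^3 - 6*p^2 + 9*p - 4) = (p - 4)*(p + 2)*(p^2 - 2*p + 1) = (p - 4)*(p - 1)*(p + 2)*(p - 1)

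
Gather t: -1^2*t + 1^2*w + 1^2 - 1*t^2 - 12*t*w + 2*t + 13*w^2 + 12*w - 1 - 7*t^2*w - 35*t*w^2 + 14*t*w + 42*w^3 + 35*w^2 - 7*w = t^2*(-7*w - 1) + t*(-35*w^2 + 2*w + 1) + 42*w^3 + 48*w^2 + 6*w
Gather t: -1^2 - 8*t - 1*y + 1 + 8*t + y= 0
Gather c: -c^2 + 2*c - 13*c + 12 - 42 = -c^2 - 11*c - 30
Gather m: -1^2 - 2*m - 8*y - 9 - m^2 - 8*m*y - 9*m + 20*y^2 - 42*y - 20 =-m^2 + m*(-8*y - 11) + 20*y^2 - 50*y - 30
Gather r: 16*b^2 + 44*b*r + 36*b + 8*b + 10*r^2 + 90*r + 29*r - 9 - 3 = 16*b^2 + 44*b + 10*r^2 + r*(44*b + 119) - 12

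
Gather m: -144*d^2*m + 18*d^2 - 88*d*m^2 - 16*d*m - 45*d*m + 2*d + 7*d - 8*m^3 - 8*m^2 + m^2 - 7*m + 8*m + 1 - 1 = 18*d^2 + 9*d - 8*m^3 + m^2*(-88*d - 7) + m*(-144*d^2 - 61*d + 1)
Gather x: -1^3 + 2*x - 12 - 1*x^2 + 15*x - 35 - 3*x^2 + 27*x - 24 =-4*x^2 + 44*x - 72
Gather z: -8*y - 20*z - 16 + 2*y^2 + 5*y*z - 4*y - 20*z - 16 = 2*y^2 - 12*y + z*(5*y - 40) - 32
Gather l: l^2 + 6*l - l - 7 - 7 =l^2 + 5*l - 14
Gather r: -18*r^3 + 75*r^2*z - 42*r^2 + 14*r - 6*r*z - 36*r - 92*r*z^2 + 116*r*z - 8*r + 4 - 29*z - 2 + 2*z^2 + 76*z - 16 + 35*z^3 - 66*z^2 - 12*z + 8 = -18*r^3 + r^2*(75*z - 42) + r*(-92*z^2 + 110*z - 30) + 35*z^3 - 64*z^2 + 35*z - 6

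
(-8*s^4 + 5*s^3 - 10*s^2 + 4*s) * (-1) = 8*s^4 - 5*s^3 + 10*s^2 - 4*s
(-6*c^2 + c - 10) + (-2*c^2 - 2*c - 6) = -8*c^2 - c - 16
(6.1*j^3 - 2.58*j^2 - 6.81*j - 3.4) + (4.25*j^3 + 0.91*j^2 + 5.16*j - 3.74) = 10.35*j^3 - 1.67*j^2 - 1.65*j - 7.14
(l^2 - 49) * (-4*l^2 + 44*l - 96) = -4*l^4 + 44*l^3 + 100*l^2 - 2156*l + 4704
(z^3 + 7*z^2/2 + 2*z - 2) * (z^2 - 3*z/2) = z^5 + 2*z^4 - 13*z^3/4 - 5*z^2 + 3*z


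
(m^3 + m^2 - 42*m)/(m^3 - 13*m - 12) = m*(-m^2 - m + 42)/(-m^3 + 13*m + 12)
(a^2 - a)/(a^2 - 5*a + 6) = a*(a - 1)/(a^2 - 5*a + 6)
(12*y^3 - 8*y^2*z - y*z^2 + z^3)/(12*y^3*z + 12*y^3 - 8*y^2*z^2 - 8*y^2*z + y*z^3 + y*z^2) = (6*y^2 - y*z - z^2)/(y*(6*y*z + 6*y - z^2 - z))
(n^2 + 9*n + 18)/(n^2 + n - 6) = (n + 6)/(n - 2)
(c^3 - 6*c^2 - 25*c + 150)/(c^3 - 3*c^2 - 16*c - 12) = (c^2 - 25)/(c^2 + 3*c + 2)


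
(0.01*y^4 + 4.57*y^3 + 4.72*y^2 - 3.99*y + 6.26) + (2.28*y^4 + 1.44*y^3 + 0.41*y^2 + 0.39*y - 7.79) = 2.29*y^4 + 6.01*y^3 + 5.13*y^2 - 3.6*y - 1.53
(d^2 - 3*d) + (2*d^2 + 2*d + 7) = 3*d^2 - d + 7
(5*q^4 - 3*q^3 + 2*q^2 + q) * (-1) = -5*q^4 + 3*q^3 - 2*q^2 - q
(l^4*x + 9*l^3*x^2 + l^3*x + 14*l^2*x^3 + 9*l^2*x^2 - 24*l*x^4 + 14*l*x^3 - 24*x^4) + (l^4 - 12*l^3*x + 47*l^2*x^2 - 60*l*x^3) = l^4*x + l^4 + 9*l^3*x^2 - 11*l^3*x + 14*l^2*x^3 + 56*l^2*x^2 - 24*l*x^4 - 46*l*x^3 - 24*x^4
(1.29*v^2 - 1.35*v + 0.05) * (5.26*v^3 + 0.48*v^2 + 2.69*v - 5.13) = 6.7854*v^5 - 6.4818*v^4 + 3.0851*v^3 - 10.2252*v^2 + 7.06*v - 0.2565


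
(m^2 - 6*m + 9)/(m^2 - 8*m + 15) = (m - 3)/(m - 5)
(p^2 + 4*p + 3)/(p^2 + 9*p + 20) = (p^2 + 4*p + 3)/(p^2 + 9*p + 20)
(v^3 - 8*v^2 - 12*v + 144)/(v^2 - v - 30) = (v^2 - 2*v - 24)/(v + 5)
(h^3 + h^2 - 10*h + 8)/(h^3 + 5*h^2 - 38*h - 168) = (h^2 - 3*h + 2)/(h^2 + h - 42)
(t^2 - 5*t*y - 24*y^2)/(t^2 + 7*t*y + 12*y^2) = (t - 8*y)/(t + 4*y)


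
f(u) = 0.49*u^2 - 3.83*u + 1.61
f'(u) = 0.98*u - 3.83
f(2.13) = -4.32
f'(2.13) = -1.74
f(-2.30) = 13.01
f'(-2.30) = -6.08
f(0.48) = -0.12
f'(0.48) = -3.36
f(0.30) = 0.51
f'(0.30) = -3.54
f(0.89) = -1.41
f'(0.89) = -2.96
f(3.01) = -5.48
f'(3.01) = -0.88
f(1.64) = -3.35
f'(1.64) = -2.22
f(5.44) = -4.72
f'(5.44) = 1.50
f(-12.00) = 118.13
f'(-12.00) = -15.59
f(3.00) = -5.47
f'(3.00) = -0.89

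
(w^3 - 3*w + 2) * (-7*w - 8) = -7*w^4 - 8*w^3 + 21*w^2 + 10*w - 16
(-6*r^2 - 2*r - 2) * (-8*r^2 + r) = 48*r^4 + 10*r^3 + 14*r^2 - 2*r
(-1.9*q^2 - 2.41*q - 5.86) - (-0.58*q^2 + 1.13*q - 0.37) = -1.32*q^2 - 3.54*q - 5.49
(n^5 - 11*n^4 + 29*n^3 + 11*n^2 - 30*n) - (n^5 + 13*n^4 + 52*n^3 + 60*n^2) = -24*n^4 - 23*n^3 - 49*n^2 - 30*n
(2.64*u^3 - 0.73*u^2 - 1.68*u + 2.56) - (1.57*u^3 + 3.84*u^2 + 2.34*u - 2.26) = 1.07*u^3 - 4.57*u^2 - 4.02*u + 4.82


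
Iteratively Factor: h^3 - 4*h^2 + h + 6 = (h + 1)*(h^2 - 5*h + 6) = (h - 2)*(h + 1)*(h - 3)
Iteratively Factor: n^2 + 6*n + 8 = (n + 4)*(n + 2)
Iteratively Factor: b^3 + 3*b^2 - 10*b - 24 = (b + 4)*(b^2 - b - 6) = (b - 3)*(b + 4)*(b + 2)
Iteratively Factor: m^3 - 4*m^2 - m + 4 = (m - 4)*(m^2 - 1) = (m - 4)*(m - 1)*(m + 1)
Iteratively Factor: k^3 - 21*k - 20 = (k + 4)*(k^2 - 4*k - 5) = (k - 5)*(k + 4)*(k + 1)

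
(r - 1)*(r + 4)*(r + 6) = r^3 + 9*r^2 + 14*r - 24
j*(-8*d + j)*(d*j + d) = -8*d^2*j^2 - 8*d^2*j + d*j^3 + d*j^2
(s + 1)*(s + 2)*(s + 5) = s^3 + 8*s^2 + 17*s + 10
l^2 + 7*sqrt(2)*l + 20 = (l + 2*sqrt(2))*(l + 5*sqrt(2))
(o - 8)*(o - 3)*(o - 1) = o^3 - 12*o^2 + 35*o - 24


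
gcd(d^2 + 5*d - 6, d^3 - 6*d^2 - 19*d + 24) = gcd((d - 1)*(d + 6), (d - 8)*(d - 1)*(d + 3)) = d - 1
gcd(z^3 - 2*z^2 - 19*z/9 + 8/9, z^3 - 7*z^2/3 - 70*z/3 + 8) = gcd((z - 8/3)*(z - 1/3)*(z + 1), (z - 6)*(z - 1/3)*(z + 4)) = z - 1/3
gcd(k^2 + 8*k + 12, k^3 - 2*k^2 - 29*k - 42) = k + 2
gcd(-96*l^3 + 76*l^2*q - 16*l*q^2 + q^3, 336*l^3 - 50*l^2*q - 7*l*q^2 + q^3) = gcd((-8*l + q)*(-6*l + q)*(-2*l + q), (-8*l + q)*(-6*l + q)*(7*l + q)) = 48*l^2 - 14*l*q + q^2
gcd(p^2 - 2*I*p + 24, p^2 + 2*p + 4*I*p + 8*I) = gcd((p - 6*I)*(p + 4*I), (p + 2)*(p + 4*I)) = p + 4*I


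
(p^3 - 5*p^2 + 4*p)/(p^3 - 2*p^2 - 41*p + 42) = p*(p - 4)/(p^2 - p - 42)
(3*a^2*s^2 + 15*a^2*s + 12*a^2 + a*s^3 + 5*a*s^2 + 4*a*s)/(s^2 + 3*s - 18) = a*(3*a*s^2 + 15*a*s + 12*a + s^3 + 5*s^2 + 4*s)/(s^2 + 3*s - 18)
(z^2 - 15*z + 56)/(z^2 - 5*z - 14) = (z - 8)/(z + 2)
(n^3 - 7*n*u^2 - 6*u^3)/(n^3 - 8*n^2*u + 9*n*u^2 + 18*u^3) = (-n - 2*u)/(-n + 6*u)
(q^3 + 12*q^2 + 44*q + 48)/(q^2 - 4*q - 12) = (q^2 + 10*q + 24)/(q - 6)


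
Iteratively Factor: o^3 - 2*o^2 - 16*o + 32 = (o - 4)*(o^2 + 2*o - 8) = (o - 4)*(o + 4)*(o - 2)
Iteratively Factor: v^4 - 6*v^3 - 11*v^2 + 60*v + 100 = (v + 2)*(v^3 - 8*v^2 + 5*v + 50) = (v - 5)*(v + 2)*(v^2 - 3*v - 10) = (v - 5)^2*(v + 2)*(v + 2)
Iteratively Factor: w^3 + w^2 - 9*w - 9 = (w + 3)*(w^2 - 2*w - 3) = (w - 3)*(w + 3)*(w + 1)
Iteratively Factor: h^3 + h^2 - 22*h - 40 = (h - 5)*(h^2 + 6*h + 8) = (h - 5)*(h + 4)*(h + 2)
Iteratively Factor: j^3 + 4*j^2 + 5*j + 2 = (j + 1)*(j^2 + 3*j + 2) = (j + 1)*(j + 2)*(j + 1)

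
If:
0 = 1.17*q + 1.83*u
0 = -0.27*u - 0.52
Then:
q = 3.01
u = -1.93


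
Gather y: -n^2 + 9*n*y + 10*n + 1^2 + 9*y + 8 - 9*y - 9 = -n^2 + 9*n*y + 10*n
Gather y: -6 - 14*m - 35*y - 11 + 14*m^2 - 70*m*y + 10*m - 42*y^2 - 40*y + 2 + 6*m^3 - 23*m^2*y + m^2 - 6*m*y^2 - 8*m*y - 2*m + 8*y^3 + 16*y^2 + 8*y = 6*m^3 + 15*m^2 - 6*m + 8*y^3 + y^2*(-6*m - 26) + y*(-23*m^2 - 78*m - 67) - 15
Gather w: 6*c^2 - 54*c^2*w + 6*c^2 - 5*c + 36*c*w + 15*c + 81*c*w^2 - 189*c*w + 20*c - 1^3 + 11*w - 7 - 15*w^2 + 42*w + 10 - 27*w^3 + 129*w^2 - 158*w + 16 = 12*c^2 + 30*c - 27*w^3 + w^2*(81*c + 114) + w*(-54*c^2 - 153*c - 105) + 18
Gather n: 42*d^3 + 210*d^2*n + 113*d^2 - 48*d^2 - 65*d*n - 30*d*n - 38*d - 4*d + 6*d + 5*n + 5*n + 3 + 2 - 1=42*d^3 + 65*d^2 - 36*d + n*(210*d^2 - 95*d + 10) + 4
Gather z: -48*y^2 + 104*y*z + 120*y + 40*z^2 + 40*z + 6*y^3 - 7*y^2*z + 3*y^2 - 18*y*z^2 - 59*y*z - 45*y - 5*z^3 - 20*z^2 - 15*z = 6*y^3 - 45*y^2 + 75*y - 5*z^3 + z^2*(20 - 18*y) + z*(-7*y^2 + 45*y + 25)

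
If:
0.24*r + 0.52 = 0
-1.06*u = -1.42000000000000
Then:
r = -2.17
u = 1.34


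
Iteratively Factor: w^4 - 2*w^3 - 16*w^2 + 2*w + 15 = (w - 5)*(w^3 + 3*w^2 - w - 3) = (w - 5)*(w - 1)*(w^2 + 4*w + 3) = (w - 5)*(w - 1)*(w + 1)*(w + 3)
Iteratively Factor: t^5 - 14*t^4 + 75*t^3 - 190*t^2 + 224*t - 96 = (t - 4)*(t^4 - 10*t^3 + 35*t^2 - 50*t + 24) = (t - 4)*(t - 2)*(t^3 - 8*t^2 + 19*t - 12) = (t - 4)*(t - 3)*(t - 2)*(t^2 - 5*t + 4) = (t - 4)^2*(t - 3)*(t - 2)*(t - 1)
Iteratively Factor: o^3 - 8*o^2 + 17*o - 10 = (o - 5)*(o^2 - 3*o + 2) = (o - 5)*(o - 1)*(o - 2)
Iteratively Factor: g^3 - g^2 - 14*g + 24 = (g - 3)*(g^2 + 2*g - 8) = (g - 3)*(g - 2)*(g + 4)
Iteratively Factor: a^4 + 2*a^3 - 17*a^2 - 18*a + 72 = (a + 4)*(a^3 - 2*a^2 - 9*a + 18) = (a - 3)*(a + 4)*(a^2 + a - 6) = (a - 3)*(a - 2)*(a + 4)*(a + 3)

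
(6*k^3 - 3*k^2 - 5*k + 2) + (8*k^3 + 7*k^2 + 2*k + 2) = 14*k^3 + 4*k^2 - 3*k + 4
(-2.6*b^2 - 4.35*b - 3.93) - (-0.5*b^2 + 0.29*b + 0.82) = -2.1*b^2 - 4.64*b - 4.75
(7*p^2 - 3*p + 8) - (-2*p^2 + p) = 9*p^2 - 4*p + 8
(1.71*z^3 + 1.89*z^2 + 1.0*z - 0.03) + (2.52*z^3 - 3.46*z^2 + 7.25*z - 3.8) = 4.23*z^3 - 1.57*z^2 + 8.25*z - 3.83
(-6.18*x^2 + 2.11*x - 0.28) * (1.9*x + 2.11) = -11.742*x^3 - 9.0308*x^2 + 3.9201*x - 0.5908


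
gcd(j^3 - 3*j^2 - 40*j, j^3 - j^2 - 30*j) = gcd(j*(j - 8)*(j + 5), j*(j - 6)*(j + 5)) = j^2 + 5*j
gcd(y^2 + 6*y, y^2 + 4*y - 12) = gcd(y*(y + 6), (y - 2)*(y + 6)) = y + 6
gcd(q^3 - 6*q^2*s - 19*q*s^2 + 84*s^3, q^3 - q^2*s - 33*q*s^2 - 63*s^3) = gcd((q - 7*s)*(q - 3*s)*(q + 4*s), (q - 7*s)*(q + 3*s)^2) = q - 7*s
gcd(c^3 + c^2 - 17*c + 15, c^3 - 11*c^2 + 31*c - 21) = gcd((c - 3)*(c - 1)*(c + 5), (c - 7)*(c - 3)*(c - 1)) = c^2 - 4*c + 3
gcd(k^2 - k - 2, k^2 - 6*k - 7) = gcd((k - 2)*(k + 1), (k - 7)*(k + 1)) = k + 1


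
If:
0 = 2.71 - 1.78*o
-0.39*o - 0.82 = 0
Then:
No Solution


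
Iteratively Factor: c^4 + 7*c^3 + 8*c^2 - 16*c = (c - 1)*(c^3 + 8*c^2 + 16*c) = (c - 1)*(c + 4)*(c^2 + 4*c) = c*(c - 1)*(c + 4)*(c + 4)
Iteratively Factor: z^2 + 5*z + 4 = (z + 1)*(z + 4)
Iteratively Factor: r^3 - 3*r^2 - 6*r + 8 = (r + 2)*(r^2 - 5*r + 4) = (r - 4)*(r + 2)*(r - 1)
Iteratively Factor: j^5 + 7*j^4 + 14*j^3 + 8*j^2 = (j + 4)*(j^4 + 3*j^3 + 2*j^2) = (j + 2)*(j + 4)*(j^3 + j^2) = (j + 1)*(j + 2)*(j + 4)*(j^2) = j*(j + 1)*(j + 2)*(j + 4)*(j)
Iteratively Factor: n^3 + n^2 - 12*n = (n - 3)*(n^2 + 4*n) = n*(n - 3)*(n + 4)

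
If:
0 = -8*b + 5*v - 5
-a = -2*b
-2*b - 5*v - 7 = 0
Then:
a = -12/5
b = -6/5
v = -23/25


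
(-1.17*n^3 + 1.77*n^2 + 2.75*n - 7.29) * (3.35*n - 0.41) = -3.9195*n^4 + 6.4092*n^3 + 8.4868*n^2 - 25.549*n + 2.9889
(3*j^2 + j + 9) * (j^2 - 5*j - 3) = 3*j^4 - 14*j^3 - 5*j^2 - 48*j - 27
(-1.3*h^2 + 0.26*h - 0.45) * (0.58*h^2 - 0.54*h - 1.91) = -0.754*h^4 + 0.8528*h^3 + 2.0816*h^2 - 0.2536*h + 0.8595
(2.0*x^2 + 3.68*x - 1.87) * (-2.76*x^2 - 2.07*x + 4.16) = -5.52*x^4 - 14.2968*x^3 + 5.8636*x^2 + 19.1797*x - 7.7792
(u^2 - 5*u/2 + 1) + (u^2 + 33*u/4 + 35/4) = 2*u^2 + 23*u/4 + 39/4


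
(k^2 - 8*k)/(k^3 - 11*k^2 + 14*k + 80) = k/(k^2 - 3*k - 10)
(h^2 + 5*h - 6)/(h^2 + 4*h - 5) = (h + 6)/(h + 5)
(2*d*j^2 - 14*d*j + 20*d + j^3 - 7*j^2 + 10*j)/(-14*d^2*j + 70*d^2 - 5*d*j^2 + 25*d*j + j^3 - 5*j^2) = (2 - j)/(7*d - j)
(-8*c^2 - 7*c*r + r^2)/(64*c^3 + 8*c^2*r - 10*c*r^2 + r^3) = (c + r)/(-8*c^2 - 2*c*r + r^2)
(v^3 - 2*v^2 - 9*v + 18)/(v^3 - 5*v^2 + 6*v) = (v + 3)/v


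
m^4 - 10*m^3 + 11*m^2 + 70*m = m*(m - 7)*(m - 5)*(m + 2)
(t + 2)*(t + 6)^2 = t^3 + 14*t^2 + 60*t + 72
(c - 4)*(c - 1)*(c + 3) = c^3 - 2*c^2 - 11*c + 12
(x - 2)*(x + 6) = x^2 + 4*x - 12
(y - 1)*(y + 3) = y^2 + 2*y - 3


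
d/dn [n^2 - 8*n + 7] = 2*n - 8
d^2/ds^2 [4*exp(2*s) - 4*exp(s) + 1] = (16*exp(s) - 4)*exp(s)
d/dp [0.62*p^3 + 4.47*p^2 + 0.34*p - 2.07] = 1.86*p^2 + 8.94*p + 0.34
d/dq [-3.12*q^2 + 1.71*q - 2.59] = 1.71 - 6.24*q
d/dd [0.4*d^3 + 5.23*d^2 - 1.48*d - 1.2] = 1.2*d^2 + 10.46*d - 1.48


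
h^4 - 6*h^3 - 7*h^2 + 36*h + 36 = (h - 6)*(h - 3)*(h + 1)*(h + 2)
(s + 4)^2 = s^2 + 8*s + 16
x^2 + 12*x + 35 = (x + 5)*(x + 7)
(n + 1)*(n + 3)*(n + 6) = n^3 + 10*n^2 + 27*n + 18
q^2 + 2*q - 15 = (q - 3)*(q + 5)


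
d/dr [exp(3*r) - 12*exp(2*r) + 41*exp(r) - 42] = (3*exp(2*r) - 24*exp(r) + 41)*exp(r)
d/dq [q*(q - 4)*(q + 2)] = 3*q^2 - 4*q - 8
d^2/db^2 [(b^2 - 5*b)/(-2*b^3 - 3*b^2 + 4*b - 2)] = 2*(-4*b^6 + 60*b^5 + 66*b^4 + 101*b^3 - 102*b^2 - 90*b + 36)/(8*b^9 + 36*b^8 + 6*b^7 - 93*b^6 + 60*b^5 + 102*b^4 - 184*b^3 + 132*b^2 - 48*b + 8)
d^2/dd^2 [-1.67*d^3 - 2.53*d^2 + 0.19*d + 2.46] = -10.02*d - 5.06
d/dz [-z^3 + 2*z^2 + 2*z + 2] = -3*z^2 + 4*z + 2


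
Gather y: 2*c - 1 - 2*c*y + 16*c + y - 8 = 18*c + y*(1 - 2*c) - 9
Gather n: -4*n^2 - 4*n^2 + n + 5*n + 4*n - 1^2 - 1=-8*n^2 + 10*n - 2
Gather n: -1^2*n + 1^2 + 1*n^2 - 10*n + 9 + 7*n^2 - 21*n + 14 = 8*n^2 - 32*n + 24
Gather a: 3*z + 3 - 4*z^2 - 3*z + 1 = 4 - 4*z^2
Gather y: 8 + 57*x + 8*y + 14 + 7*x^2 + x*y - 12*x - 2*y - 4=7*x^2 + 45*x + y*(x + 6) + 18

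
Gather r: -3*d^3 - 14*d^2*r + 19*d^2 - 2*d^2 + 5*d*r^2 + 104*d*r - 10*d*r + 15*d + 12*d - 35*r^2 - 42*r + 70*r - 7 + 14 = -3*d^3 + 17*d^2 + 27*d + r^2*(5*d - 35) + r*(-14*d^2 + 94*d + 28) + 7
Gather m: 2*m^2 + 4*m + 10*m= 2*m^2 + 14*m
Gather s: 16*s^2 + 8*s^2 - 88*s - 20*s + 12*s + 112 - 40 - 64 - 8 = 24*s^2 - 96*s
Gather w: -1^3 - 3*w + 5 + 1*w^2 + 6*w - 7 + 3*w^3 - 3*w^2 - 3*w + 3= 3*w^3 - 2*w^2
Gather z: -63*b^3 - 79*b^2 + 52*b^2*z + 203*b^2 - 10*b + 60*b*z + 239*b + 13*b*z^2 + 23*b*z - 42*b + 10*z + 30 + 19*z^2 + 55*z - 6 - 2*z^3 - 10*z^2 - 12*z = -63*b^3 + 124*b^2 + 187*b - 2*z^3 + z^2*(13*b + 9) + z*(52*b^2 + 83*b + 53) + 24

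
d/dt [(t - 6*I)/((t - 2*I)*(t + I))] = (-t^2 + 12*I*t + 8)/(t^4 - 2*I*t^3 + 3*t^2 - 4*I*t + 4)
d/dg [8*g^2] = 16*g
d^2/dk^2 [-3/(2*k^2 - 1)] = 12*(-6*k^2 - 1)/(2*k^2 - 1)^3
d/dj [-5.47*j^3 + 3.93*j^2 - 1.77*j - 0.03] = -16.41*j^2 + 7.86*j - 1.77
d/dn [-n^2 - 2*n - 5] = -2*n - 2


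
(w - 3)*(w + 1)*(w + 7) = w^3 + 5*w^2 - 17*w - 21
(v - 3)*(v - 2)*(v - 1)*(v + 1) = v^4 - 5*v^3 + 5*v^2 + 5*v - 6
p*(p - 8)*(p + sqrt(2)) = p^3 - 8*p^2 + sqrt(2)*p^2 - 8*sqrt(2)*p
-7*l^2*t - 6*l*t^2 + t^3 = t*(-7*l + t)*(l + t)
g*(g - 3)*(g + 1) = g^3 - 2*g^2 - 3*g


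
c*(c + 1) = c^2 + c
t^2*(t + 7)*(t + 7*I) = t^4 + 7*t^3 + 7*I*t^3 + 49*I*t^2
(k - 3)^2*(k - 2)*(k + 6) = k^4 - 2*k^3 - 27*k^2 + 108*k - 108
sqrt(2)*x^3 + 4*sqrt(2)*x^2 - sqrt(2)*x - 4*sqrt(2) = (x - 1)*(x + 4)*(sqrt(2)*x + sqrt(2))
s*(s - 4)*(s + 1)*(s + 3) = s^4 - 13*s^2 - 12*s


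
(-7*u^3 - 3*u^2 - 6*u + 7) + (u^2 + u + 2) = -7*u^3 - 2*u^2 - 5*u + 9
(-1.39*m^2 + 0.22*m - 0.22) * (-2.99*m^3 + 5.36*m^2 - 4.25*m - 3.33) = 4.1561*m^5 - 8.1082*m^4 + 7.7445*m^3 + 2.5145*m^2 + 0.2024*m + 0.7326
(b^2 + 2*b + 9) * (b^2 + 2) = b^4 + 2*b^3 + 11*b^2 + 4*b + 18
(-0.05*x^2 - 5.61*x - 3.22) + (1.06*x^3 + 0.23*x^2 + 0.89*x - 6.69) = 1.06*x^3 + 0.18*x^2 - 4.72*x - 9.91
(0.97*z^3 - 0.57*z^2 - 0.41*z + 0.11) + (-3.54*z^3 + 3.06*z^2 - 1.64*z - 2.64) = -2.57*z^3 + 2.49*z^2 - 2.05*z - 2.53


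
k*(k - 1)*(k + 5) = k^3 + 4*k^2 - 5*k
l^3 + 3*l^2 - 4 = (l - 1)*(l + 2)^2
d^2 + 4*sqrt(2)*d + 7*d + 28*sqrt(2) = (d + 7)*(d + 4*sqrt(2))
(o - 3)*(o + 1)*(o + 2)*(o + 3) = o^4 + 3*o^3 - 7*o^2 - 27*o - 18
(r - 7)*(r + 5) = r^2 - 2*r - 35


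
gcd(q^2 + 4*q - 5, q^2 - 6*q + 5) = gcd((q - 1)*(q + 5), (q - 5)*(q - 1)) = q - 1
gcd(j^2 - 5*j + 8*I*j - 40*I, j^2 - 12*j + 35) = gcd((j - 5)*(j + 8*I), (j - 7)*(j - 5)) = j - 5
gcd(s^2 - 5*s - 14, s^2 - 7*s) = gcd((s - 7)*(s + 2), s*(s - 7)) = s - 7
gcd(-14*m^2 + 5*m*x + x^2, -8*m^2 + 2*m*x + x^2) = -2*m + x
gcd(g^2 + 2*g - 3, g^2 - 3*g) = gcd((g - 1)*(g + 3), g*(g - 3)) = 1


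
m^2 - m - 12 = (m - 4)*(m + 3)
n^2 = n^2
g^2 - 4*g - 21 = (g - 7)*(g + 3)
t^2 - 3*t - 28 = (t - 7)*(t + 4)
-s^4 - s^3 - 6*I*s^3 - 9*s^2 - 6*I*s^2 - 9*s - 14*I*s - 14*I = (s - 2*I)*(s + 7*I)*(-I*s + 1)*(-I*s - I)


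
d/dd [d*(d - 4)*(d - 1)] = 3*d^2 - 10*d + 4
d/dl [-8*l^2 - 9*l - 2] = -16*l - 9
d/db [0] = 0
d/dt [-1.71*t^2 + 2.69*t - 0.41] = 2.69 - 3.42*t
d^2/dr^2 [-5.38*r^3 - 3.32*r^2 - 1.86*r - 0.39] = -32.28*r - 6.64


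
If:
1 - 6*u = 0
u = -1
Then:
No Solution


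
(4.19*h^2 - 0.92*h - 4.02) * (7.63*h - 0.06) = 31.9697*h^3 - 7.271*h^2 - 30.6174*h + 0.2412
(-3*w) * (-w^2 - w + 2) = 3*w^3 + 3*w^2 - 6*w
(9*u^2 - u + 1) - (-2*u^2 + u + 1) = 11*u^2 - 2*u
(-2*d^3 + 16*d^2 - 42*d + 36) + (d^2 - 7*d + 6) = -2*d^3 + 17*d^2 - 49*d + 42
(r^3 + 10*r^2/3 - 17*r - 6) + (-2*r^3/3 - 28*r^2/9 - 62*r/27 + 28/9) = r^3/3 + 2*r^2/9 - 521*r/27 - 26/9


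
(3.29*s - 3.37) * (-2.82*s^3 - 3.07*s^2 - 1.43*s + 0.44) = -9.2778*s^4 - 0.5969*s^3 + 5.6412*s^2 + 6.2667*s - 1.4828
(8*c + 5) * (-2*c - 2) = -16*c^2 - 26*c - 10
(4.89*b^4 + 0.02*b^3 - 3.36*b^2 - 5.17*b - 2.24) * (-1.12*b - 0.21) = -5.4768*b^5 - 1.0493*b^4 + 3.759*b^3 + 6.496*b^2 + 3.5945*b + 0.4704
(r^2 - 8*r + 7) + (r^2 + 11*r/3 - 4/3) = 2*r^2 - 13*r/3 + 17/3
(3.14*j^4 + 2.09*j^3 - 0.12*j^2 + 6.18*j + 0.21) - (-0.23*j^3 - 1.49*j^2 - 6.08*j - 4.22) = 3.14*j^4 + 2.32*j^3 + 1.37*j^2 + 12.26*j + 4.43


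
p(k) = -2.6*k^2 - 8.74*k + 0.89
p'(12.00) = -71.14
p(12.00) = -478.39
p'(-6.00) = 22.46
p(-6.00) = -40.27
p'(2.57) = -22.10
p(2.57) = -38.74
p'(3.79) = -28.45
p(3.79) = -69.58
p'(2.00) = -19.14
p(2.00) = -26.99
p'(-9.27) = 39.46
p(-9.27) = -141.52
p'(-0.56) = -5.83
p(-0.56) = 4.97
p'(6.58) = -42.96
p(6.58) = -169.19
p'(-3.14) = 7.59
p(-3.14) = 2.70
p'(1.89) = -18.57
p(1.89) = -24.92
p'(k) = -5.2*k - 8.74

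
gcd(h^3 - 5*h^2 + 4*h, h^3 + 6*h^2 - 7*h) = h^2 - h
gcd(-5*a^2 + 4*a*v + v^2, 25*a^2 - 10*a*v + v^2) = 1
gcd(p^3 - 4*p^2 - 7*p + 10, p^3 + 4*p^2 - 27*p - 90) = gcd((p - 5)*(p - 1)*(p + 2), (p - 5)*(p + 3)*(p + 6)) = p - 5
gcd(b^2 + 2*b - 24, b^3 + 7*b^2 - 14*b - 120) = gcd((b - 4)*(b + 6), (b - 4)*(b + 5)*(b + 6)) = b^2 + 2*b - 24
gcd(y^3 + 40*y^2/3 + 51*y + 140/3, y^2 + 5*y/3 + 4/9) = y + 4/3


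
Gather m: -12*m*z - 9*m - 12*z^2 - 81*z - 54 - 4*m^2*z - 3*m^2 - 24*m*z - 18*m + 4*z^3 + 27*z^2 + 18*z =m^2*(-4*z - 3) + m*(-36*z - 27) + 4*z^3 + 15*z^2 - 63*z - 54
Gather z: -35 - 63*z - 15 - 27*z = -90*z - 50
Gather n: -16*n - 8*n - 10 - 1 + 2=-24*n - 9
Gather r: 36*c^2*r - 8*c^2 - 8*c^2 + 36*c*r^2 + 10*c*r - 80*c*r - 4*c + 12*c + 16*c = -16*c^2 + 36*c*r^2 + 24*c + r*(36*c^2 - 70*c)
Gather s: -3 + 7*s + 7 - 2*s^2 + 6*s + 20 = -2*s^2 + 13*s + 24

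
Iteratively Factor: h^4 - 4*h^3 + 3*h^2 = (h)*(h^3 - 4*h^2 + 3*h) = h^2*(h^2 - 4*h + 3) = h^2*(h - 3)*(h - 1)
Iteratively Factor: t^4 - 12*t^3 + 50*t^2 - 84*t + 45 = (t - 3)*(t^3 - 9*t^2 + 23*t - 15) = (t - 3)^2*(t^2 - 6*t + 5) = (t - 3)^2*(t - 1)*(t - 5)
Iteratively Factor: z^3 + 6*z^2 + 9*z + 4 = (z + 1)*(z^2 + 5*z + 4) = (z + 1)^2*(z + 4)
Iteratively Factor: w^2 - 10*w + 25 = (w - 5)*(w - 5)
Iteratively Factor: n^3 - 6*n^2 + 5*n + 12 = (n - 3)*(n^2 - 3*n - 4) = (n - 4)*(n - 3)*(n + 1)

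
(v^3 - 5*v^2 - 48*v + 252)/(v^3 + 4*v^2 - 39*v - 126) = (v - 6)/(v + 3)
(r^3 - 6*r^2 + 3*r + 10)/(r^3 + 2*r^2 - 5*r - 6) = (r - 5)/(r + 3)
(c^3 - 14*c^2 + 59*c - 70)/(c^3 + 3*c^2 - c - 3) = (c^3 - 14*c^2 + 59*c - 70)/(c^3 + 3*c^2 - c - 3)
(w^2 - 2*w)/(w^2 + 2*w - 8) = w/(w + 4)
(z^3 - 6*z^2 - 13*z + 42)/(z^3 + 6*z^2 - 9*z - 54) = (z^2 - 9*z + 14)/(z^2 + 3*z - 18)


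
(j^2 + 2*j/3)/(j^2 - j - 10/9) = 3*j/(3*j - 5)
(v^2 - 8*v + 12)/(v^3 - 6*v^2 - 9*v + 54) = (v - 2)/(v^2 - 9)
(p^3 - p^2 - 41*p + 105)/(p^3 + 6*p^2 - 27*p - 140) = (p - 3)/(p + 4)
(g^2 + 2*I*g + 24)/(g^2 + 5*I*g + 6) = (g - 4*I)/(g - I)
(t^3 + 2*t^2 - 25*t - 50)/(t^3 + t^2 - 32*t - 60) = (t - 5)/(t - 6)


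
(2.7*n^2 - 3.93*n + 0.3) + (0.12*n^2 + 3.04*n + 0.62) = 2.82*n^2 - 0.89*n + 0.92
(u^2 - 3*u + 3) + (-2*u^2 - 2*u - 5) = -u^2 - 5*u - 2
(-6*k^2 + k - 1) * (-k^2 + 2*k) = 6*k^4 - 13*k^3 + 3*k^2 - 2*k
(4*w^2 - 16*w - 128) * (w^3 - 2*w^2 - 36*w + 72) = 4*w^5 - 24*w^4 - 240*w^3 + 1120*w^2 + 3456*w - 9216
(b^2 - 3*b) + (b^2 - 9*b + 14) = 2*b^2 - 12*b + 14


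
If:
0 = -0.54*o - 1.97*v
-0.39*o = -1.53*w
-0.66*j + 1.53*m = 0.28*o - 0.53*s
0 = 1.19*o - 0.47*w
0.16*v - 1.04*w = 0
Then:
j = 2.31818181818182*m + 0.803030303030303*s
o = 0.00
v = 0.00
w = 0.00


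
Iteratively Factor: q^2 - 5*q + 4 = (q - 4)*(q - 1)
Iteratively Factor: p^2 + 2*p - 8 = (p + 4)*(p - 2)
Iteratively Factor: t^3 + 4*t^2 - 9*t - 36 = (t + 4)*(t^2 - 9) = (t + 3)*(t + 4)*(t - 3)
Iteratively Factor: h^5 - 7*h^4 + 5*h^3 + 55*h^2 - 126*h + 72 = (h - 3)*(h^4 - 4*h^3 - 7*h^2 + 34*h - 24) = (h - 3)*(h - 2)*(h^3 - 2*h^2 - 11*h + 12) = (h - 4)*(h - 3)*(h - 2)*(h^2 + 2*h - 3) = (h - 4)*(h - 3)*(h - 2)*(h + 3)*(h - 1)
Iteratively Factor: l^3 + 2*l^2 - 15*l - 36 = (l + 3)*(l^2 - l - 12) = (l + 3)^2*(l - 4)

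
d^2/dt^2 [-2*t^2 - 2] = -4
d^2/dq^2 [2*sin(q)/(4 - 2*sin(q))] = 2*(sin(q)^2 + 2*sin(q) - 2)/(sin(q) - 2)^3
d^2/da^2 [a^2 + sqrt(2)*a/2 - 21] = 2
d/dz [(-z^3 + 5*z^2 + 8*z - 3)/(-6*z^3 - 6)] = (5*z^4 + 16*z^3 - 6*z^2 - 10*z - 8)/(6*(z^6 + 2*z^3 + 1))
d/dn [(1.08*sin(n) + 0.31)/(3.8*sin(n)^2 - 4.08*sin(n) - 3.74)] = (-2.356*sin(n) + 2.052*cos(2*n) - 4.8264)*cos(n)/(-3.8*sin(n)^2 + 4.08*sin(n) + 3.74)^2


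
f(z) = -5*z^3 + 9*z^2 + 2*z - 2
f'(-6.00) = -646.00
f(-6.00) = 1390.00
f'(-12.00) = -2374.00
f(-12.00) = 9910.00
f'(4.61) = -233.80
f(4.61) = -291.37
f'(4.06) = -172.17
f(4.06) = -180.14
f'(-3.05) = -192.44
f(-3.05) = 217.49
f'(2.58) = -51.41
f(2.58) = -22.80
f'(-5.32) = -518.30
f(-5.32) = 994.93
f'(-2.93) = -179.51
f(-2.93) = 195.17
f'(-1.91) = -87.10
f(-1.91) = 61.85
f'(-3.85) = -289.64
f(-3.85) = 409.04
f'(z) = -15*z^2 + 18*z + 2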